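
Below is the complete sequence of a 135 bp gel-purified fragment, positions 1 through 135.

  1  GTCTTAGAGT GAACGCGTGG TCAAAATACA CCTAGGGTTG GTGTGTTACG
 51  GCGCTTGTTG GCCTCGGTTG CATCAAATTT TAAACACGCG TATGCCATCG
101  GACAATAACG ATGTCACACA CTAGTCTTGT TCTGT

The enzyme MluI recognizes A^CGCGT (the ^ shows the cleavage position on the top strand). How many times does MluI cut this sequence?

2

ACGCGT occurs starting at positions 13, 86.
MluI cuts at 2 sites.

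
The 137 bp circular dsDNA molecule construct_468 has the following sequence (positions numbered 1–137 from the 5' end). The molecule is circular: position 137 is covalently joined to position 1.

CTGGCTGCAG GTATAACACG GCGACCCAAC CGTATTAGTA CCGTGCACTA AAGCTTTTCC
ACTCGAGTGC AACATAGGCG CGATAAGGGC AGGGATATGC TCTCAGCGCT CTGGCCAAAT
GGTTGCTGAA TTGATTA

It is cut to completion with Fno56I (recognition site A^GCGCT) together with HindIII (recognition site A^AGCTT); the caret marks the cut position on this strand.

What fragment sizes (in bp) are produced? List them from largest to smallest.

The Fno56I site (AGCGCT) starts at position 105.
Fno56I cuts after the first base of each site, so after position 105.
The HindIII site (AAGCTT) starts at position 51.
HindIII cuts after the first base of each site, so after position 51.
Combined cut positions: 51, 105.
Circular molecule, 2 cuts → 2 fragments:
  52–105 → 54 bp
  106–137 then 1–51 → 32 + 51 = 83 bp
Sorted largest to smallest: 83, 54 bp.

83, 54 bp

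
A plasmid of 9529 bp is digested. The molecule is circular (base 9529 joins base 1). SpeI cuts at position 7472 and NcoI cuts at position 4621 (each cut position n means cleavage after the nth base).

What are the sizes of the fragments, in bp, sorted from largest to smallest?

6678, 2851 bp

Combined cut positions (sorted): 4621, 7472.
Circular molecule, 2 cuts → 2 fragments:
  7472 − 4621 = 2851 bp
  wrap: 9529 − 7472 + 4621 = 6678 bp
Sorted largest to smallest: 6678, 2851 bp.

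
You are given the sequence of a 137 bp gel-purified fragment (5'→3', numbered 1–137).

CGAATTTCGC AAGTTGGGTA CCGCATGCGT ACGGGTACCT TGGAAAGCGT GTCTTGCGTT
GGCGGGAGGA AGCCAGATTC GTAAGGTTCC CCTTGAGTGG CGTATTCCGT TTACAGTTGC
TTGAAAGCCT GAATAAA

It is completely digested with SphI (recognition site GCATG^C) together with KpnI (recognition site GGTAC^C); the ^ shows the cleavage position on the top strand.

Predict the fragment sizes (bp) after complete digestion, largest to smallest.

99, 21, 11, 6 bp

The SphI site (GCATGC) starts at position 23.
SphI cuts after base 5 of each site (before the last base), so after position 27.
KpnI sites (GGTACC) start at positions 17, 34.
KpnI cuts after base 5 of each site (before the last base), so after positions 21, 38.
Combined cut positions: 21, 27, 38.
Linear molecule, 3 cuts → 4 fragments:
  1–21 → 21 bp
  22–27 → 6 bp
  28–38 → 11 bp
  39–137 → 99 bp
Sorted largest to smallest: 99, 21, 11, 6 bp.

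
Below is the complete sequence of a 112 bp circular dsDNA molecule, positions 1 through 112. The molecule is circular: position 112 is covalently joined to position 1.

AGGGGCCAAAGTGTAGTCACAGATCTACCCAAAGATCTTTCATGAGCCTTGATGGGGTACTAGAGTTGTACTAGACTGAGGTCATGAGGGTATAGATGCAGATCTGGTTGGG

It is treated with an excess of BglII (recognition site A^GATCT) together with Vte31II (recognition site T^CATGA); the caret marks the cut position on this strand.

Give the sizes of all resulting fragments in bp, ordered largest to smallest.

BglII sites (AGATCT) start at positions 21, 33, 100.
BglII cuts after the first base of each site, so after positions 21, 33, 100.
Vte31II sites (TCATGA) start at positions 40, 82.
Vte31II cuts after the first base of each site, so after positions 40, 82.
Combined cut positions: 21, 33, 40, 82, 100.
Circular molecule, 5 cuts → 5 fragments:
  22–33 → 12 bp
  34–40 → 7 bp
  41–82 → 42 bp
  83–100 → 18 bp
  101–112 then 1–21 → 12 + 21 = 33 bp
Sorted largest to smallest: 42, 33, 18, 12, 7 bp.

42, 33, 18, 12, 7 bp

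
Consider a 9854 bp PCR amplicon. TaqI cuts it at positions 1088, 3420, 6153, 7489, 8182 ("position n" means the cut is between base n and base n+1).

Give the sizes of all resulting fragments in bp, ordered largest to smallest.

2733, 2332, 1672, 1336, 1088, 693 bp

Linear molecule, 5 cuts → 6 fragments:
  1088 − 0 = 1088 bp
  3420 − 1088 = 2332 bp
  6153 − 3420 = 2733 bp
  7489 − 6153 = 1336 bp
  8182 − 7489 = 693 bp
  9854 − 8182 = 1672 bp
Sorted largest to smallest: 2733, 2332, 1672, 1336, 1088, 693 bp.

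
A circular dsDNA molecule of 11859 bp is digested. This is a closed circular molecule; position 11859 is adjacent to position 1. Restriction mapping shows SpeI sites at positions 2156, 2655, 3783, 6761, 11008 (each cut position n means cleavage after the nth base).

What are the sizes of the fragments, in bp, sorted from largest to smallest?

Circular molecule, 5 cuts → 5 fragments:
  2655 − 2156 = 499 bp
  3783 − 2655 = 1128 bp
  6761 − 3783 = 2978 bp
  11008 − 6761 = 4247 bp
  wrap: 11859 − 11008 + 2156 = 3007 bp
Sorted largest to smallest: 4247, 3007, 2978, 1128, 499 bp.

4247, 3007, 2978, 1128, 499 bp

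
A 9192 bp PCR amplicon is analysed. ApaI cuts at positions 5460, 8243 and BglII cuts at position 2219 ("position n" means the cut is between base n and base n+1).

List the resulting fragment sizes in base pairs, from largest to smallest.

Combined cut positions (sorted): 2219, 5460, 8243.
Linear molecule, 3 cuts → 4 fragments:
  2219 − 0 = 2219 bp
  5460 − 2219 = 3241 bp
  8243 − 5460 = 2783 bp
  9192 − 8243 = 949 bp
Sorted largest to smallest: 3241, 2783, 2219, 949 bp.

3241, 2783, 2219, 949 bp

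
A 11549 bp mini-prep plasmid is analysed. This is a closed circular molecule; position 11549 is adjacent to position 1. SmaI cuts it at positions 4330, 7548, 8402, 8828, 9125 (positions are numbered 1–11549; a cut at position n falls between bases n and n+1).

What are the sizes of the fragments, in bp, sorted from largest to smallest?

6754, 3218, 854, 426, 297 bp

Circular molecule, 5 cuts → 5 fragments:
  7548 − 4330 = 3218 bp
  8402 − 7548 = 854 bp
  8828 − 8402 = 426 bp
  9125 − 8828 = 297 bp
  wrap: 11549 − 9125 + 4330 = 6754 bp
Sorted largest to smallest: 6754, 3218, 854, 426, 297 bp.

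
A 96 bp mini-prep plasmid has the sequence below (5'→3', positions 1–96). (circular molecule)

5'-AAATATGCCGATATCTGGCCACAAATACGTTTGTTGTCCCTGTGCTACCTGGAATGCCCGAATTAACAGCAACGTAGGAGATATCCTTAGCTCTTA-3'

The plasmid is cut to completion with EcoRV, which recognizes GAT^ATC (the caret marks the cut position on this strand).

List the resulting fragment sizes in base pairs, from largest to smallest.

EcoRV sites (GATATC) start at positions 10, 80.
EcoRV cuts after base 3 of each site, so after positions 12, 82.
Circular molecule, 2 cuts → 2 fragments:
  13–82 → 70 bp
  83–96 then 1–12 → 14 + 12 = 26 bp
Sorted largest to smallest: 70, 26 bp.

70, 26 bp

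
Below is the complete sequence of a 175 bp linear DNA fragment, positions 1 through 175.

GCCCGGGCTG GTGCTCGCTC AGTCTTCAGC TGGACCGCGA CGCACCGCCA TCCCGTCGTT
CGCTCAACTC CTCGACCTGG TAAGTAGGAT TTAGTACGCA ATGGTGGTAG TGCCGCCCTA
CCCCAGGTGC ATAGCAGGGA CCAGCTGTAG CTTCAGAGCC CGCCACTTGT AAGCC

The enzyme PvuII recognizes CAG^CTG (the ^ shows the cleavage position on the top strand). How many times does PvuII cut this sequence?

2

CAGCTG occurs starting at positions 27, 142.
PvuII cuts at 2 sites.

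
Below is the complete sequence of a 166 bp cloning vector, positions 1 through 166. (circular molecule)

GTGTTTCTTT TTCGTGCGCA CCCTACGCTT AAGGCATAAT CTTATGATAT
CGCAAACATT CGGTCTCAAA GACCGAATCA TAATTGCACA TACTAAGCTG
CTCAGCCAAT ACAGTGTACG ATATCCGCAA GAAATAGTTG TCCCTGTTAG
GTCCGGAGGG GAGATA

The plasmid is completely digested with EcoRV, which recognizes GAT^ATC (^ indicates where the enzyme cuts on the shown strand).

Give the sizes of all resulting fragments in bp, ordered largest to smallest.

92, 74 bp

EcoRV sites (GATATC) start at positions 46, 120.
EcoRV cuts after base 3 of each site, so after positions 48, 122.
Circular molecule, 2 cuts → 2 fragments:
  49–122 → 74 bp
  123–166 then 1–48 → 44 + 48 = 92 bp
Sorted largest to smallest: 92, 74 bp.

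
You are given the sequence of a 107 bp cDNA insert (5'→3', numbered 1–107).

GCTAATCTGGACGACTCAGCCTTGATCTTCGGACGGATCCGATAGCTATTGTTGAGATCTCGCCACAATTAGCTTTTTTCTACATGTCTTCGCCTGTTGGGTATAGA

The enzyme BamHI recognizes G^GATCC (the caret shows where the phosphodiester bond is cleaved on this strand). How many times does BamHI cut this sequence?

1

GGATCC occurs starting at position 35.
BamHI cuts at 1 site.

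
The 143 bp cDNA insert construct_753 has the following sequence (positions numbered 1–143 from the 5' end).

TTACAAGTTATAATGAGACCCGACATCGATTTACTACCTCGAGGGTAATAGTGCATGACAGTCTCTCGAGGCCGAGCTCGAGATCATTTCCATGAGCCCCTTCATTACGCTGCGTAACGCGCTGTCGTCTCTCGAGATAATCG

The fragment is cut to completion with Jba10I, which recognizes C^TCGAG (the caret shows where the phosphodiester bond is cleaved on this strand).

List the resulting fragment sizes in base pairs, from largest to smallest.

54, 38, 27, 12, 12 bp

Jba10I sites (CTCGAG) start at positions 38, 65, 77, 131.
Jba10I cuts after the first base of each site, so after positions 38, 65, 77, 131.
Linear molecule, 4 cuts → 5 fragments:
  1–38 → 38 bp
  39–65 → 27 bp
  66–77 → 12 bp
  78–131 → 54 bp
  132–143 → 12 bp
Sorted largest to smallest: 54, 38, 27, 12, 12 bp.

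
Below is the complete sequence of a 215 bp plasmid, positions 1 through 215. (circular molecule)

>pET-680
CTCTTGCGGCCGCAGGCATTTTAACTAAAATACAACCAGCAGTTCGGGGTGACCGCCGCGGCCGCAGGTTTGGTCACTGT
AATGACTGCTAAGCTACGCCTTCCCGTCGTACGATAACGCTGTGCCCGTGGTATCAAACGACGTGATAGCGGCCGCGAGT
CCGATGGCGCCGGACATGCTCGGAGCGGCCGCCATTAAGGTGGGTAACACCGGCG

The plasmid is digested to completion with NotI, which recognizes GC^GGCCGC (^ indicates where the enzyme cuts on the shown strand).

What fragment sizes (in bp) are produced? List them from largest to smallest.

NotI sites (GCGGCCGC) start at positions 6, 58, 149, 185.
NotI cuts after base 2 of each site, so after positions 7, 59, 150, 186.
Circular molecule, 4 cuts → 4 fragments:
  8–59 → 52 bp
  60–150 → 91 bp
  151–186 → 36 bp
  187–215 then 1–7 → 29 + 7 = 36 bp
Sorted largest to smallest: 91, 52, 36, 36 bp.

91, 52, 36, 36 bp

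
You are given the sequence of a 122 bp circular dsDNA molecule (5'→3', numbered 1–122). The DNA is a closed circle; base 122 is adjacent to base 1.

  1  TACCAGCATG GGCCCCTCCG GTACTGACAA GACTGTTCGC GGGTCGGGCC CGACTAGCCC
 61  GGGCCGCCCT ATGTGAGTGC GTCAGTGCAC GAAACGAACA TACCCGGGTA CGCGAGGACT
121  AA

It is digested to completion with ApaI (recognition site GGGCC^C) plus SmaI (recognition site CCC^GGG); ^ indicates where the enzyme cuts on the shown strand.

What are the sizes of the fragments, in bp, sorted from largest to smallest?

ApaI sites (GGGCCC) start at positions 10, 46.
ApaI cuts after base 5 of each site (before the last base), so after positions 14, 50.
SmaI sites (CCCGGG) start at positions 58, 103.
SmaI cuts after base 3 of each site, so after positions 60, 105.
Combined cut positions: 14, 50, 60, 105.
Circular molecule, 4 cuts → 4 fragments:
  15–50 → 36 bp
  51–60 → 10 bp
  61–105 → 45 bp
  106–122 then 1–14 → 17 + 14 = 31 bp
Sorted largest to smallest: 45, 36, 31, 10 bp.

45, 36, 31, 10 bp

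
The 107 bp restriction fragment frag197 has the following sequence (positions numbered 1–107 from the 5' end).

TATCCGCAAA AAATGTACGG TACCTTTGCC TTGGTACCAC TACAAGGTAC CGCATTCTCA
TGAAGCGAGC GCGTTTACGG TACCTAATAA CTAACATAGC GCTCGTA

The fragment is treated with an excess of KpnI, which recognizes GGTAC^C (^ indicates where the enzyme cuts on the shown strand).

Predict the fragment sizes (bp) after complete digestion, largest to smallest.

KpnI sites (GGTACC) start at positions 19, 33, 46, 79.
KpnI cuts after base 5 of each site (before the last base), so after positions 23, 37, 50, 83.
Linear molecule, 4 cuts → 5 fragments:
  1–23 → 23 bp
  24–37 → 14 bp
  38–50 → 13 bp
  51–83 → 33 bp
  84–107 → 24 bp
Sorted largest to smallest: 33, 24, 23, 14, 13 bp.

33, 24, 23, 14, 13 bp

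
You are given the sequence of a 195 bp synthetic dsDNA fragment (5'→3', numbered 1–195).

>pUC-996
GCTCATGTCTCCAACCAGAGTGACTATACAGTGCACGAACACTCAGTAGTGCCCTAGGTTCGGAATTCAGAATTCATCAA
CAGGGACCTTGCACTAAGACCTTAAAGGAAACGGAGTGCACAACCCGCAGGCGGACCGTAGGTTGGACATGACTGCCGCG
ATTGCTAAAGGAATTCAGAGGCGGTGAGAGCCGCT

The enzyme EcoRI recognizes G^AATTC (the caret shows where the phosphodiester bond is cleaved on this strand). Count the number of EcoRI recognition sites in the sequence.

GAATTC occurs starting at positions 63, 70, 171.
EcoRI cuts at 3 sites.

3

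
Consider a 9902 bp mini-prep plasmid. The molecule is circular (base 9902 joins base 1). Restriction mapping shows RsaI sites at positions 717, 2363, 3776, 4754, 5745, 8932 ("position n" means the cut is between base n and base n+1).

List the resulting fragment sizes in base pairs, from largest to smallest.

3187, 1687, 1646, 1413, 991, 978 bp

Circular molecule, 6 cuts → 6 fragments:
  2363 − 717 = 1646 bp
  3776 − 2363 = 1413 bp
  4754 − 3776 = 978 bp
  5745 − 4754 = 991 bp
  8932 − 5745 = 3187 bp
  wrap: 9902 − 8932 + 717 = 1687 bp
Sorted largest to smallest: 3187, 1687, 1646, 1413, 991, 978 bp.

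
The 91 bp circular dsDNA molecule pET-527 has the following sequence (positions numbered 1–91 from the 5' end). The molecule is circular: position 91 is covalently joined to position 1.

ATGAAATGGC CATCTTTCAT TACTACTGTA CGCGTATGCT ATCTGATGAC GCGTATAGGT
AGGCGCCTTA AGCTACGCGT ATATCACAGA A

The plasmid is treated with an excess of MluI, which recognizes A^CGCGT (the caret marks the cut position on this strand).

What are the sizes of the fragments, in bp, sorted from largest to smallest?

MluI sites (ACGCGT) start at positions 30, 49, 75.
MluI cuts after the first base of each site, so after positions 30, 49, 75.
Circular molecule, 3 cuts → 3 fragments:
  31–49 → 19 bp
  50–75 → 26 bp
  76–91 then 1–30 → 16 + 30 = 46 bp
Sorted largest to smallest: 46, 26, 19 bp.

46, 26, 19 bp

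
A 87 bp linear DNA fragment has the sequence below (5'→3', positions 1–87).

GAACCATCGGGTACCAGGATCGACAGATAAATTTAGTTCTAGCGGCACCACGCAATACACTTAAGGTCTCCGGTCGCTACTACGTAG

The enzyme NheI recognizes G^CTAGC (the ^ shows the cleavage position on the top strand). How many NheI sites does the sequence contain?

0

No occurrence of GCTAGC is present in the sequence.
NheI does not cut: 0 sites.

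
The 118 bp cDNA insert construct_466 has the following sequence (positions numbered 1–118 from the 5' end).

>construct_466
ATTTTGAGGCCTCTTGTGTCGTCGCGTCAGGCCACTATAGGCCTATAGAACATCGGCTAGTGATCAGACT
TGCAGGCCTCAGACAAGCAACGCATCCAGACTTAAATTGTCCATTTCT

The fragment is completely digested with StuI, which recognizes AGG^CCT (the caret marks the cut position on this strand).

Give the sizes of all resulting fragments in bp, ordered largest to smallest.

StuI sites (AGGCCT) start at positions 7, 39, 74.
StuI cuts after base 3 of each site, so after positions 9, 41, 76.
Linear molecule, 3 cuts → 4 fragments:
  1–9 → 9 bp
  10–41 → 32 bp
  42–76 → 35 bp
  77–118 → 42 bp
Sorted largest to smallest: 42, 35, 32, 9 bp.

42, 35, 32, 9 bp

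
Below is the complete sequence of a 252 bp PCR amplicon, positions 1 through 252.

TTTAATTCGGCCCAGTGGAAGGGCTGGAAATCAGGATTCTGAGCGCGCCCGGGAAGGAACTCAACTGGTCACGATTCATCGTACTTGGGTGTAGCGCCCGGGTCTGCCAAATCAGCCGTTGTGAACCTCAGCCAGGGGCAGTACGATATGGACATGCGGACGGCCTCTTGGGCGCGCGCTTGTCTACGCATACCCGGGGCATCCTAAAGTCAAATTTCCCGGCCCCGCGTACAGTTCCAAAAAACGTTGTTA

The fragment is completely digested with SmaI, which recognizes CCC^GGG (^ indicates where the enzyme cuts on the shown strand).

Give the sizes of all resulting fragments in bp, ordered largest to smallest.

96, 57, 50, 49 bp

SmaI sites (CCCGGG) start at positions 48, 97, 193.
SmaI cuts after base 3 of each site, so after positions 50, 99, 195.
Linear molecule, 3 cuts → 4 fragments:
  1–50 → 50 bp
  51–99 → 49 bp
  100–195 → 96 bp
  196–252 → 57 bp
Sorted largest to smallest: 96, 57, 50, 49 bp.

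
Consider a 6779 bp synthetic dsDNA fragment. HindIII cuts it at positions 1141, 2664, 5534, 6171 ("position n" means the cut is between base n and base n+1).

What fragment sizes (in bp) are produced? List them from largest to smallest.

2870, 1523, 1141, 637, 608 bp

Linear molecule, 4 cuts → 5 fragments:
  1141 − 0 = 1141 bp
  2664 − 1141 = 1523 bp
  5534 − 2664 = 2870 bp
  6171 − 5534 = 637 bp
  6779 − 6171 = 608 bp
Sorted largest to smallest: 2870, 1523, 1141, 637, 608 bp.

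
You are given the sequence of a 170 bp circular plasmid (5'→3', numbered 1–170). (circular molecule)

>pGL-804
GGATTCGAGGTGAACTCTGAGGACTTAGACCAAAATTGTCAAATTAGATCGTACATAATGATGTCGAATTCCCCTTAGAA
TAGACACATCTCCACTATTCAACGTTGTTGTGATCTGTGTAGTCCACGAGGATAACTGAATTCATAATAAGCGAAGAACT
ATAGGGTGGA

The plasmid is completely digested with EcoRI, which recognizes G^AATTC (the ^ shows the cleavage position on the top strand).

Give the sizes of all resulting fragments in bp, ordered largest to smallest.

98, 72 bp

EcoRI sites (GAATTC) start at positions 66, 138.
EcoRI cuts after the first base of each site, so after positions 66, 138.
Circular molecule, 2 cuts → 2 fragments:
  67–138 → 72 bp
  139–170 then 1–66 → 32 + 66 = 98 bp
Sorted largest to smallest: 98, 72 bp.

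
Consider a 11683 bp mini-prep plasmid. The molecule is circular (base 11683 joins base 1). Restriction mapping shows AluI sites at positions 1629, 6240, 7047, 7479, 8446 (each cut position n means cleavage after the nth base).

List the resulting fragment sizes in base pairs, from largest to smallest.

4866, 4611, 967, 807, 432 bp

Circular molecule, 5 cuts → 5 fragments:
  6240 − 1629 = 4611 bp
  7047 − 6240 = 807 bp
  7479 − 7047 = 432 bp
  8446 − 7479 = 967 bp
  wrap: 11683 − 8446 + 1629 = 4866 bp
Sorted largest to smallest: 4866, 4611, 967, 807, 432 bp.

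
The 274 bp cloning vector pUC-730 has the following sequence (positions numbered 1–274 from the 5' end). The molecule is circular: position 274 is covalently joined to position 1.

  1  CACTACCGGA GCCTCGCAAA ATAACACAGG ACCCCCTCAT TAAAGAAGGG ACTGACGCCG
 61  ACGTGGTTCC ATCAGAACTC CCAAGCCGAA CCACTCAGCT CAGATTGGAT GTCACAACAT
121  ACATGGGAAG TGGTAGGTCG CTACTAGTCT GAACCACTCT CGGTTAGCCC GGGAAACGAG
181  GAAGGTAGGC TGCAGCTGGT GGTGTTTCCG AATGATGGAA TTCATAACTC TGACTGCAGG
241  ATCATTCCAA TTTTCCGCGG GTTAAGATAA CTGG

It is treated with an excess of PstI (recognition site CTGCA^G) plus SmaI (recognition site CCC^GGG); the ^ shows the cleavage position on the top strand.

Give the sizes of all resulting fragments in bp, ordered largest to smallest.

PstI sites (CTGCAG) start at positions 190, 234.
PstI cuts after base 5 of each site (before the last base), so after positions 194, 238.
The SmaI site (CCCGGG) starts at position 168.
SmaI cuts after base 3 of each site, so after position 170.
Combined cut positions: 170, 194, 238.
Circular molecule, 3 cuts → 3 fragments:
  171–194 → 24 bp
  195–238 → 44 bp
  239–274 then 1–170 → 36 + 170 = 206 bp
Sorted largest to smallest: 206, 44, 24 bp.

206, 44, 24 bp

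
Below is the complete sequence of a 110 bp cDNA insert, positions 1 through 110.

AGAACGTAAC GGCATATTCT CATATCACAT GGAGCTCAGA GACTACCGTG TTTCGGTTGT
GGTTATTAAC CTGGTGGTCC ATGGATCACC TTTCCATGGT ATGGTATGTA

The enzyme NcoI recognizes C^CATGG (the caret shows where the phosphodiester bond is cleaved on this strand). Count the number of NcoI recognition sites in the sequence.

CCATGG occurs starting at positions 79, 94.
NcoI cuts at 2 sites.

2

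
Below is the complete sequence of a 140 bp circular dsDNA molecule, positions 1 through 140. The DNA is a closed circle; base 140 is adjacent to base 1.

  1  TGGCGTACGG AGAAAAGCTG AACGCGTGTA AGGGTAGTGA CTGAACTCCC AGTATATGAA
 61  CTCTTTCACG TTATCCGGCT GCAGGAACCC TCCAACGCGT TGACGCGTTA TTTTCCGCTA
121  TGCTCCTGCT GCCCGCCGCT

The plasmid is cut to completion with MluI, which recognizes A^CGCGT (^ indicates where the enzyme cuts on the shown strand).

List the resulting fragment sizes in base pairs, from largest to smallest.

73, 59, 8 bp

MluI sites (ACGCGT) start at positions 22, 95, 103.
MluI cuts after the first base of each site, so after positions 22, 95, 103.
Circular molecule, 3 cuts → 3 fragments:
  23–95 → 73 bp
  96–103 → 8 bp
  104–140 then 1–22 → 37 + 22 = 59 bp
Sorted largest to smallest: 73, 59, 8 bp.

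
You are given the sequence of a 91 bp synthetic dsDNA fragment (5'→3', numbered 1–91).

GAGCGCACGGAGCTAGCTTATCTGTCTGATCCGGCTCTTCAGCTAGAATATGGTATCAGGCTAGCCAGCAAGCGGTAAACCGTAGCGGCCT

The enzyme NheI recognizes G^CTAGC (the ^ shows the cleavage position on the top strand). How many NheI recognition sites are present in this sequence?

2

GCTAGC occurs starting at positions 12, 60.
NheI cuts at 2 sites.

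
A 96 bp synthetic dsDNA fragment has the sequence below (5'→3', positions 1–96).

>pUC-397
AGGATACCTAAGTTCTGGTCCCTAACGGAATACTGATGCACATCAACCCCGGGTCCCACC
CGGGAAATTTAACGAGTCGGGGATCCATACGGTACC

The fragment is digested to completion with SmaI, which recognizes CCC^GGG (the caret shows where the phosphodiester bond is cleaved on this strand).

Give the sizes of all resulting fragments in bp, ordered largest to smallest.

50, 35, 11 bp

SmaI sites (CCCGGG) start at positions 48, 59.
SmaI cuts after base 3 of each site, so after positions 50, 61.
Linear molecule, 2 cuts → 3 fragments:
  1–50 → 50 bp
  51–61 → 11 bp
  62–96 → 35 bp
Sorted largest to smallest: 50, 35, 11 bp.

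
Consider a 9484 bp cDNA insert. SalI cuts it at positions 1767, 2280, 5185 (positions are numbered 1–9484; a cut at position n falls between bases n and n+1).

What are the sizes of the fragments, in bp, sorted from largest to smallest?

Linear molecule, 3 cuts → 4 fragments:
  1767 − 0 = 1767 bp
  2280 − 1767 = 513 bp
  5185 − 2280 = 2905 bp
  9484 − 5185 = 4299 bp
Sorted largest to smallest: 4299, 2905, 1767, 513 bp.

4299, 2905, 1767, 513 bp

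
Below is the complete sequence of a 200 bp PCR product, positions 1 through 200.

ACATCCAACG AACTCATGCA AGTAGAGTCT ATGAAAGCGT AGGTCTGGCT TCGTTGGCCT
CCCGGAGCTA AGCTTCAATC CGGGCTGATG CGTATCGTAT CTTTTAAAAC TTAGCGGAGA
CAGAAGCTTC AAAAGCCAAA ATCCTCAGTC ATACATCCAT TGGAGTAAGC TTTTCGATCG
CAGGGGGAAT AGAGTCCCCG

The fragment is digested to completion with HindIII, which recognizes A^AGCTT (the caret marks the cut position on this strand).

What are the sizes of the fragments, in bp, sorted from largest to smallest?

70, 54, 43, 33 bp

HindIII sites (AAGCTT) start at positions 70, 124, 167.
HindIII cuts after the first base of each site, so after positions 70, 124, 167.
Linear molecule, 3 cuts → 4 fragments:
  1–70 → 70 bp
  71–124 → 54 bp
  125–167 → 43 bp
  168–200 → 33 bp
Sorted largest to smallest: 70, 54, 43, 33 bp.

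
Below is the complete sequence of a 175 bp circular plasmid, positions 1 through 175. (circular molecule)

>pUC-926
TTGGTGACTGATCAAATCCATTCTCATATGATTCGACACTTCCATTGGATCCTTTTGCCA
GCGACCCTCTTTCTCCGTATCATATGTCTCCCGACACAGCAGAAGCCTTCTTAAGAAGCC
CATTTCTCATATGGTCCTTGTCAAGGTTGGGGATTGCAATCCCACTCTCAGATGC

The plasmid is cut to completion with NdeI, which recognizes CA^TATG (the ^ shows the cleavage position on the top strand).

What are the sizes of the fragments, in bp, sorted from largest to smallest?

72, 56, 47 bp

NdeI sites (CATATG) start at positions 25, 81, 128.
NdeI cuts after base 2 of each site, so after positions 26, 82, 129.
Circular molecule, 3 cuts → 3 fragments:
  27–82 → 56 bp
  83–129 → 47 bp
  130–175 then 1–26 → 46 + 26 = 72 bp
Sorted largest to smallest: 72, 56, 47 bp.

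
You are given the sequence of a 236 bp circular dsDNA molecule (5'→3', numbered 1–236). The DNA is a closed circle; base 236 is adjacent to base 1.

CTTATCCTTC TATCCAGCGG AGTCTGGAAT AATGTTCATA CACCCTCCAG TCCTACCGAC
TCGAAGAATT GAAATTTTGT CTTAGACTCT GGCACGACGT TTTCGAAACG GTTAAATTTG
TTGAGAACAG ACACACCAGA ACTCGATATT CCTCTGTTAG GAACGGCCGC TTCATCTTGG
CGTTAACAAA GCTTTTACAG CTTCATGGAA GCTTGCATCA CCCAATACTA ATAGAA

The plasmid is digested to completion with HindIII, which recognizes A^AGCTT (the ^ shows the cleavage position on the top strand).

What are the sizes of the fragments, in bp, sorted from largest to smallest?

216, 20 bp

HindIII sites (AAGCTT) start at positions 189, 209.
HindIII cuts after the first base of each site, so after positions 189, 209.
Circular molecule, 2 cuts → 2 fragments:
  190–209 → 20 bp
  210–236 then 1–189 → 27 + 189 = 216 bp
Sorted largest to smallest: 216, 20 bp.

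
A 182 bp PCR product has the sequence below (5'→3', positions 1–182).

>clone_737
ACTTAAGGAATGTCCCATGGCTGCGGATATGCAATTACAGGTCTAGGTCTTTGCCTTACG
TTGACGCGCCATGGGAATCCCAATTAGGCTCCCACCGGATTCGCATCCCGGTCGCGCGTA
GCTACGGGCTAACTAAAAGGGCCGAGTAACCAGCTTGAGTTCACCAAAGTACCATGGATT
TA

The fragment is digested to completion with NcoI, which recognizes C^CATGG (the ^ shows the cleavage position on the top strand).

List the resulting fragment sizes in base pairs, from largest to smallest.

NcoI sites (CCATGG) start at positions 15, 69, 172.
NcoI cuts after the first base of each site, so after positions 15, 69, 172.
Linear molecule, 3 cuts → 4 fragments:
  1–15 → 15 bp
  16–69 → 54 bp
  70–172 → 103 bp
  173–182 → 10 bp
Sorted largest to smallest: 103, 54, 15, 10 bp.

103, 54, 15, 10 bp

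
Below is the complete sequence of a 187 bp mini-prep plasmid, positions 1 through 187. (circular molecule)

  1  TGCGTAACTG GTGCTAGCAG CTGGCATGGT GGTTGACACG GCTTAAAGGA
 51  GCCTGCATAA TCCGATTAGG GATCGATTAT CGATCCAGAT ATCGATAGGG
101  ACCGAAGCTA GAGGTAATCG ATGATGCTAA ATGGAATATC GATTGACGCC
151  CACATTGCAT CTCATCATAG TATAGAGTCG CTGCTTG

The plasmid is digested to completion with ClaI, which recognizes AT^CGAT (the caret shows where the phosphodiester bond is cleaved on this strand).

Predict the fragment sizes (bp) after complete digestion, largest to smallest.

121, 26, 21, 12, 7 bp

ClaI sites (ATCGAT) start at positions 72, 79, 91, 117, 138.
ClaI cuts after base 2 of each site, so after positions 73, 80, 92, 118, 139.
Circular molecule, 5 cuts → 5 fragments:
  74–80 → 7 bp
  81–92 → 12 bp
  93–118 → 26 bp
  119–139 → 21 bp
  140–187 then 1–73 → 48 + 73 = 121 bp
Sorted largest to smallest: 121, 26, 21, 12, 7 bp.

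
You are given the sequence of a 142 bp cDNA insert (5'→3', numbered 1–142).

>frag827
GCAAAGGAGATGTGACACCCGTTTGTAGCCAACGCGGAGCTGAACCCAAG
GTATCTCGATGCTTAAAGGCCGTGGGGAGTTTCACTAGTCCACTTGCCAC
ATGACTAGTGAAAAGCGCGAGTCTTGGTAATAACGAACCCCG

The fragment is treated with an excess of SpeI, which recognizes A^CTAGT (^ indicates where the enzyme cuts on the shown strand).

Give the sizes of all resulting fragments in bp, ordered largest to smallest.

SpeI sites (ACTAGT) start at positions 84, 104.
SpeI cuts after the first base of each site, so after positions 84, 104.
Linear molecule, 2 cuts → 3 fragments:
  1–84 → 84 bp
  85–104 → 20 bp
  105–142 → 38 bp
Sorted largest to smallest: 84, 38, 20 bp.

84, 38, 20 bp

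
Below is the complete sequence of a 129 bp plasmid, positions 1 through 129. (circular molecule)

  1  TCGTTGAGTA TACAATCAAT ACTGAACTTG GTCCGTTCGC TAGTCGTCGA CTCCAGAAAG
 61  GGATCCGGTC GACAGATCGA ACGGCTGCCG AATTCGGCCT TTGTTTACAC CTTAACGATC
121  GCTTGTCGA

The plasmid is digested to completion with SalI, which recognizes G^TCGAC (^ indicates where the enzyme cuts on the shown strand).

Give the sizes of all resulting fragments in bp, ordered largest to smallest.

107, 22 bp

SalI sites (GTCGAC) start at positions 46, 68.
SalI cuts after the first base of each site, so after positions 46, 68.
Circular molecule, 2 cuts → 2 fragments:
  47–68 → 22 bp
  69–129 then 1–46 → 61 + 46 = 107 bp
Sorted largest to smallest: 107, 22 bp.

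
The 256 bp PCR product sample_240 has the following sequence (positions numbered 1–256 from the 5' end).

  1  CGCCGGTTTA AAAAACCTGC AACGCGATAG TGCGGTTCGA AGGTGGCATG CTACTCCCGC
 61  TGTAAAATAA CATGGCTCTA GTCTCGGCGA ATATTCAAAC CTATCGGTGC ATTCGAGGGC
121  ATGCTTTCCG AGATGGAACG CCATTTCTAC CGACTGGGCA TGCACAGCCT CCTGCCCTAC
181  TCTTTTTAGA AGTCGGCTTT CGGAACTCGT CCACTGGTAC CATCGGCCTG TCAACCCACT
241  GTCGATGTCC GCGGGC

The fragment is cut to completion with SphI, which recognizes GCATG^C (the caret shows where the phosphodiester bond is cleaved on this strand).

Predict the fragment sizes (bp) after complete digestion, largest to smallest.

94, 73, 50, 39 bp

SphI sites (GCATGC) start at positions 46, 119, 158.
SphI cuts after base 5 of each site (before the last base), so after positions 50, 123, 162.
Linear molecule, 3 cuts → 4 fragments:
  1–50 → 50 bp
  51–123 → 73 bp
  124–162 → 39 bp
  163–256 → 94 bp
Sorted largest to smallest: 94, 73, 50, 39 bp.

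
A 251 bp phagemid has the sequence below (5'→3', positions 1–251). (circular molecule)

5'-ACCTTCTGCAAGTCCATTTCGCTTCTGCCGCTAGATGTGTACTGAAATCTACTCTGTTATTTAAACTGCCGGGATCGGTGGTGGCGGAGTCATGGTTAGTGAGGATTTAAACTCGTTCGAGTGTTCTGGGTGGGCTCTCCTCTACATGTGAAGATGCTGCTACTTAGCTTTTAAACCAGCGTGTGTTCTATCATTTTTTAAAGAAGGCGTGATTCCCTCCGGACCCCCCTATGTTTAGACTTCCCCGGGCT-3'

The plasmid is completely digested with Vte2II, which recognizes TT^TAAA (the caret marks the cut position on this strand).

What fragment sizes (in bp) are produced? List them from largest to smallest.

Vte2II sites (TTTAAA) start at positions 60, 106, 170, 197.
Vte2II cuts after base 2 of each site, so after positions 61, 107, 171, 198.
Circular molecule, 4 cuts → 4 fragments:
  62–107 → 46 bp
  108–171 → 64 bp
  172–198 → 27 bp
  199–251 then 1–61 → 53 + 61 = 114 bp
Sorted largest to smallest: 114, 64, 46, 27 bp.

114, 64, 46, 27 bp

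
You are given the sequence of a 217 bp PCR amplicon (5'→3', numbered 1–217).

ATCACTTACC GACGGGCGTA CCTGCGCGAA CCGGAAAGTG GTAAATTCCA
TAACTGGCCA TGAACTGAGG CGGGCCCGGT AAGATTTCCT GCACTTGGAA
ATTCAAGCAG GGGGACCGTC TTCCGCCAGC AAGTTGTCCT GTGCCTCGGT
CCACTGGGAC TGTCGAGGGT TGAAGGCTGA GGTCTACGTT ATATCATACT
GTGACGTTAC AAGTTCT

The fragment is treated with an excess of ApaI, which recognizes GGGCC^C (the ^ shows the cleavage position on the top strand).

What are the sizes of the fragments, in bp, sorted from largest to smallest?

141, 76 bp

The ApaI site (GGGCCC) starts at position 72.
ApaI cuts after base 5 of each site (before the last base), so after position 76.
Linear molecule, 1 cut → 2 fragments:
  1–76 → 76 bp
  77–217 → 141 bp
Sorted largest to smallest: 141, 76 bp.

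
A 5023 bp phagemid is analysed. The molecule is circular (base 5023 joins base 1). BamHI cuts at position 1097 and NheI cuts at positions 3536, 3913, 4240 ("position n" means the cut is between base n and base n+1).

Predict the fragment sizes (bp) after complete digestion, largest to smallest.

Combined cut positions (sorted): 1097, 3536, 3913, 4240.
Circular molecule, 4 cuts → 4 fragments:
  3536 − 1097 = 2439 bp
  3913 − 3536 = 377 bp
  4240 − 3913 = 327 bp
  wrap: 5023 − 4240 + 1097 = 1880 bp
Sorted largest to smallest: 2439, 1880, 377, 327 bp.

2439, 1880, 377, 327 bp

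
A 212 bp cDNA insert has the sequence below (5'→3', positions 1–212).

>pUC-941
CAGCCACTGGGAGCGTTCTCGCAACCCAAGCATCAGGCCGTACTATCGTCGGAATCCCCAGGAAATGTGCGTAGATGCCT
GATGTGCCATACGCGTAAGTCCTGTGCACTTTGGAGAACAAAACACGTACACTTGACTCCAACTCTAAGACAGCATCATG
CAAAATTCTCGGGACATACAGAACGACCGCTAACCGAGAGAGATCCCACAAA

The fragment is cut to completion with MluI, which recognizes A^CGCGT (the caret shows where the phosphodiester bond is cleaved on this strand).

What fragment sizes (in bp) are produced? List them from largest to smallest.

The MluI site (ACGCGT) starts at position 91.
MluI cuts after the first base of each site, so after position 91.
Linear molecule, 1 cut → 2 fragments:
  1–91 → 91 bp
  92–212 → 121 bp
Sorted largest to smallest: 121, 91 bp.

121, 91 bp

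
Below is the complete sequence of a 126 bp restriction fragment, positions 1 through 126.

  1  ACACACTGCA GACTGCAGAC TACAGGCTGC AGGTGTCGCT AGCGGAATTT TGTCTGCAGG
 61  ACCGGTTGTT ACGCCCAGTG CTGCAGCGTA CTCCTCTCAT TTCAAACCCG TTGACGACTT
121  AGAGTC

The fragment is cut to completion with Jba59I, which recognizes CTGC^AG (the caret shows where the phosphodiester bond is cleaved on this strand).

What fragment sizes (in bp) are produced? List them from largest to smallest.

Jba59I sites (CTGCAG) start at positions 6, 13, 27, 54, 81.
Jba59I cuts after base 4 of each site, so after positions 9, 16, 30, 57, 84.
Linear molecule, 5 cuts → 6 fragments:
  1–9 → 9 bp
  10–16 → 7 bp
  17–30 → 14 bp
  31–57 → 27 bp
  58–84 → 27 bp
  85–126 → 42 bp
Sorted largest to smallest: 42, 27, 27, 14, 9, 7 bp.

42, 27, 27, 14, 9, 7 bp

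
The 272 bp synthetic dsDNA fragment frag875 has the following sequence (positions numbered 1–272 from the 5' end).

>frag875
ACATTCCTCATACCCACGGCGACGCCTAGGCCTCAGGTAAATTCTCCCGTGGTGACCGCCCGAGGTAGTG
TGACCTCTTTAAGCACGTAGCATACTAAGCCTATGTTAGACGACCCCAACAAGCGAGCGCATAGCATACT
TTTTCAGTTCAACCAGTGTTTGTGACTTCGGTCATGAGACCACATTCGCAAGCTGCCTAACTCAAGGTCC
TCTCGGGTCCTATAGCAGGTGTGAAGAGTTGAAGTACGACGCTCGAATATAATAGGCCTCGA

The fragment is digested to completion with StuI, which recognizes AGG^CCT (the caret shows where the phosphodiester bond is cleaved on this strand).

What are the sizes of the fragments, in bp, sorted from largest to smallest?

StuI sites (AGGCCT) start at positions 28, 264.
StuI cuts after base 3 of each site, so after positions 30, 266.
Linear molecule, 2 cuts → 3 fragments:
  1–30 → 30 bp
  31–266 → 236 bp
  267–272 → 6 bp
Sorted largest to smallest: 236, 30, 6 bp.

236, 30, 6 bp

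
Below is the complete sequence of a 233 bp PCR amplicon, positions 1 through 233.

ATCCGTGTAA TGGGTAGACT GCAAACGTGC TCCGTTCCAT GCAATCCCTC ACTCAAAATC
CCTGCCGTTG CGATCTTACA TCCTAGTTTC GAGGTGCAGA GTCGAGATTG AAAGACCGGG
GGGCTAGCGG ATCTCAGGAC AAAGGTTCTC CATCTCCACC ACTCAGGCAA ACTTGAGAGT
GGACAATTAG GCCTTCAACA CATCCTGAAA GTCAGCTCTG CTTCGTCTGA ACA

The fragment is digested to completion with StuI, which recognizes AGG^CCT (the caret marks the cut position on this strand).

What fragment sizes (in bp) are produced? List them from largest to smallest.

191, 42 bp

The StuI site (AGGCCT) starts at position 189.
StuI cuts after base 3 of each site, so after position 191.
Linear molecule, 1 cut → 2 fragments:
  1–191 → 191 bp
  192–233 → 42 bp
Sorted largest to smallest: 191, 42 bp.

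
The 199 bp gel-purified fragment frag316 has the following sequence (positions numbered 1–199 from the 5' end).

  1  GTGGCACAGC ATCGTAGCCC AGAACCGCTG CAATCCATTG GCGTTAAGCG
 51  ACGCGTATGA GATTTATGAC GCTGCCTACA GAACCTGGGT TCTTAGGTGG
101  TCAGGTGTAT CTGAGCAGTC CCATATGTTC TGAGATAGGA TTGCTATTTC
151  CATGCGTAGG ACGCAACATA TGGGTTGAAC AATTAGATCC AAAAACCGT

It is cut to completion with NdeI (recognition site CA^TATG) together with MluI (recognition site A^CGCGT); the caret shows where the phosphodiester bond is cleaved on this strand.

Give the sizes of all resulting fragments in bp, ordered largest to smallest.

72, 51, 45, 31 bp

NdeI sites (CATATG) start at positions 122, 167.
NdeI cuts after base 2 of each site, so after positions 123, 168.
The MluI site (ACGCGT) starts at position 51.
MluI cuts after the first base of each site, so after position 51.
Combined cut positions: 51, 123, 168.
Linear molecule, 3 cuts → 4 fragments:
  1–51 → 51 bp
  52–123 → 72 bp
  124–168 → 45 bp
  169–199 → 31 bp
Sorted largest to smallest: 72, 51, 45, 31 bp.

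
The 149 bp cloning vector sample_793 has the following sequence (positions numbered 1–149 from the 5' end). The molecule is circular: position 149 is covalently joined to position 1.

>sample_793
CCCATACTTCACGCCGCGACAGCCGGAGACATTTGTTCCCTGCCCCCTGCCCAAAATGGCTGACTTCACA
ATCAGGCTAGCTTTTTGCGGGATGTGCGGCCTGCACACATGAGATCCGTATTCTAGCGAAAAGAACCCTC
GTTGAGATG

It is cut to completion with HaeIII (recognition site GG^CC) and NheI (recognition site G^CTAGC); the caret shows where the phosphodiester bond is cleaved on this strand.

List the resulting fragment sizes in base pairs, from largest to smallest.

126, 23 bp

The HaeIII site (GGCC) starts at position 98.
HaeIII cuts after base 2 of each site, so after position 99.
The NheI site (GCTAGC) starts at position 76.
NheI cuts after the first base of each site, so after position 76.
Combined cut positions: 76, 99.
Circular molecule, 2 cuts → 2 fragments:
  77–99 → 23 bp
  100–149 then 1–76 → 50 + 76 = 126 bp
Sorted largest to smallest: 126, 23 bp.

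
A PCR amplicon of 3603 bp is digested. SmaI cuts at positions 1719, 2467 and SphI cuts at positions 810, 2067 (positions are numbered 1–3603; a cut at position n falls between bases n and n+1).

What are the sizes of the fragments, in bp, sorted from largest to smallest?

Combined cut positions (sorted): 810, 1719, 2067, 2467.
Linear molecule, 4 cuts → 5 fragments:
  810 − 0 = 810 bp
  1719 − 810 = 909 bp
  2067 − 1719 = 348 bp
  2467 − 2067 = 400 bp
  3603 − 2467 = 1136 bp
Sorted largest to smallest: 1136, 909, 810, 400, 348 bp.

1136, 909, 810, 400, 348 bp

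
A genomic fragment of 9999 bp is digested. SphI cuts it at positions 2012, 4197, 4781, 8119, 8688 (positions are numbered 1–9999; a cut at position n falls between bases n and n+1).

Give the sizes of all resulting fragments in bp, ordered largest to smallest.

Linear molecule, 5 cuts → 6 fragments:
  2012 − 0 = 2012 bp
  4197 − 2012 = 2185 bp
  4781 − 4197 = 584 bp
  8119 − 4781 = 3338 bp
  8688 − 8119 = 569 bp
  9999 − 8688 = 1311 bp
Sorted largest to smallest: 3338, 2185, 2012, 1311, 584, 569 bp.

3338, 2185, 2012, 1311, 584, 569 bp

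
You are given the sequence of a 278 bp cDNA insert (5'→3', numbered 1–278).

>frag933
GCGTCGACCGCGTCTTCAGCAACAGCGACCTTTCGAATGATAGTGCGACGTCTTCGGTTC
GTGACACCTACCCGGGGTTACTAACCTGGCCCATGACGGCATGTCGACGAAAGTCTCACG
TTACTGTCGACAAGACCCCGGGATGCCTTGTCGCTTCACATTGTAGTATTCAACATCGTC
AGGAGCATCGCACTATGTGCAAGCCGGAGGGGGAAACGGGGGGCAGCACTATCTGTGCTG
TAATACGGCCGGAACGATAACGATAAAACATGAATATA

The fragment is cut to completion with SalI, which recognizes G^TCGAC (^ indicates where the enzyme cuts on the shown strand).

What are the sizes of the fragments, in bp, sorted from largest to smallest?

SalI sites (GTCGAC) start at positions 3, 103, 126.
SalI cuts after the first base of each site, so after positions 3, 103, 126.
Linear molecule, 3 cuts → 4 fragments:
  1–3 → 3 bp
  4–103 → 100 bp
  104–126 → 23 bp
  127–278 → 152 bp
Sorted largest to smallest: 152, 100, 23, 3 bp.

152, 100, 23, 3 bp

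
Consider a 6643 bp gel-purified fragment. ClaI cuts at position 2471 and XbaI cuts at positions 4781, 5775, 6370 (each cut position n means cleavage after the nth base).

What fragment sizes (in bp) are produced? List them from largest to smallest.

2471, 2310, 994, 595, 273 bp

Combined cut positions (sorted): 2471, 4781, 5775, 6370.
Linear molecule, 4 cuts → 5 fragments:
  2471 − 0 = 2471 bp
  4781 − 2471 = 2310 bp
  5775 − 4781 = 994 bp
  6370 − 5775 = 595 bp
  6643 − 6370 = 273 bp
Sorted largest to smallest: 2471, 2310, 994, 595, 273 bp.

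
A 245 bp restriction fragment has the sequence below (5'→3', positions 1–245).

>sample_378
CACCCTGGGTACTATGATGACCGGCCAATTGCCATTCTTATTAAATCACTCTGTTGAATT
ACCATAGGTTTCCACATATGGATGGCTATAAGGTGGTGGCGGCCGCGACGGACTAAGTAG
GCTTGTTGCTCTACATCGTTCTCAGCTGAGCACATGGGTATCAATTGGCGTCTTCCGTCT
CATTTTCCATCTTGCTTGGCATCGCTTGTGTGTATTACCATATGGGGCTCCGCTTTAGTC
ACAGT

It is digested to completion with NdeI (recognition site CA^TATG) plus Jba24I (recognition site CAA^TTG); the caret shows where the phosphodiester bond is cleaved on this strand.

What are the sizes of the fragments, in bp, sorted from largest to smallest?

88, 56, 48, 28, 25 bp

NdeI sites (CATATG) start at positions 75, 219.
NdeI cuts after base 2 of each site, so after positions 76, 220.
Jba24I sites (CAATTG) start at positions 26, 162.
Jba24I cuts after base 3 of each site, so after positions 28, 164.
Combined cut positions: 28, 76, 164, 220.
Linear molecule, 4 cuts → 5 fragments:
  1–28 → 28 bp
  29–76 → 48 bp
  77–164 → 88 bp
  165–220 → 56 bp
  221–245 → 25 bp
Sorted largest to smallest: 88, 56, 48, 28, 25 bp.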